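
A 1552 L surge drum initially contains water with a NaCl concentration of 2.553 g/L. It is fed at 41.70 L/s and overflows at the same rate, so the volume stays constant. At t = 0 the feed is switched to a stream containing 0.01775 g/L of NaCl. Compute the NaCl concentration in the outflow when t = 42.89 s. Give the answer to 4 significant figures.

0.8186 g/L

Species balance on the tank: V dC/dt = Q(C_in − C).
Rewrite as dC/dt + C/τ = C_in/τ, τ = V/Q = 37.2182 s.
Integrating: C(t) = C_in + (C₀ − C_in) e^(−t/τ).
C(42.89) = 0.01775 + (2.553 − 0.01775)·e^(−42.89/37.2182) = 0.01775 + (2.53525)·0.315880 = 0.818585 g/L.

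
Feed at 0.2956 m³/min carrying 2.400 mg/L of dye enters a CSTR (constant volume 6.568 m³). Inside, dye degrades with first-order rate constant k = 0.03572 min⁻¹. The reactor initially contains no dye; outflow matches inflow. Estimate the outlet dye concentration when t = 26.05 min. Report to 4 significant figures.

V dC/dt = Q(C_in − C) − k V C.
This is linear with rate a = Q/V + k = 0.0807261 min⁻¹.
C_ss = Q C_in/(Q + kV) = 1.33804 mg/L; C(t) = C_ss + (C₀ − C_ss) e^(−a t).
C(26.05) = 1.33804 + (-1.33804)·e^(−0.0807261·26.05) = 1.33804 + (-1.33804)·0.122100 = 1.17466 mg/L.

1.175 mg/L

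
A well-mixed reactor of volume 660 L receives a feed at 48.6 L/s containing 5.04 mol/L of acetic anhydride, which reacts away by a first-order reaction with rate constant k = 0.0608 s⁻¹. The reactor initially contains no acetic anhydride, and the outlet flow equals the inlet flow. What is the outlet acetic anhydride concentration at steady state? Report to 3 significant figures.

2.76 mol/L

V dC/dt = Q(C_in − C) − k V C.
At steady state: 0 = Q C_in − (Q + kV) C_ss, so C_ss = Q C_in/(Q + kV).
C_ss = 48.6·5.04/(48.6 + 0.0608·660) = 244.94/88.728 = 2.7606 mol/L.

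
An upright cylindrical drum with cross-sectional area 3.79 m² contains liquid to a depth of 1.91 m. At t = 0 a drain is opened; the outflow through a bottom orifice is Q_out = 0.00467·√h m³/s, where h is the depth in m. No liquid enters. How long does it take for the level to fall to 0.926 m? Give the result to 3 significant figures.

681 s

Unsteady balance on liquid volume: A dh/dt = −0.00467 √h.
∫ h^(−1/2) dh = −(0.00467/A) ∫ dt, giving 2√h = 2√h₀ − (0.00467/A) t.
t = 2A(√h₀ − √h)/0.00467 = 2·3.79·(√1.91 − √0.926)/0.00467
  = 7.5800 × (1.3820 − 0.96229) / 0.00467 = 681.29 s.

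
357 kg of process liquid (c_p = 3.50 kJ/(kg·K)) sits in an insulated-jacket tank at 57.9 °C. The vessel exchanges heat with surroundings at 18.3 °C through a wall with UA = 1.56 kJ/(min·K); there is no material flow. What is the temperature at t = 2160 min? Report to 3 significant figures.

21.0 °C

Lumped-capacitance energy balance: M c_p dT/dt = UA(T_amb − T).
dT/dt = (T_ss − T)/τ with T_ss = T_amb = 18.300 °C, τ = M c_p/UA = 357·3.50/1.56 = 800.96 min.
T approaches T_ss exponentially: T(t) = T_ss + (T₀ − T_ss) e^(−t/τ).
T(2160) = 18.300 + (39.600)·0.067424 = 20.970 °C.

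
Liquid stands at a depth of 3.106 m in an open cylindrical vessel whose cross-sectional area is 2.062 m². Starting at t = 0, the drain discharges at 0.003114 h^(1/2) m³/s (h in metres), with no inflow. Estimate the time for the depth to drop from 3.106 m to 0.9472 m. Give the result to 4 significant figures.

A dh/dt = −Q_out = −0.003114 √h.
Separate and integrate: 2(√h − √h₀) = −(0.003114/A) t.
t = 2A(√h₀ − √h)/0.003114 = 2·2.062·(√3.106 − √0.9472)/0.003114
  = 4.12400 × (1.76238 − 0.973242) / 0.003114 = 1045.09 s.

1045 s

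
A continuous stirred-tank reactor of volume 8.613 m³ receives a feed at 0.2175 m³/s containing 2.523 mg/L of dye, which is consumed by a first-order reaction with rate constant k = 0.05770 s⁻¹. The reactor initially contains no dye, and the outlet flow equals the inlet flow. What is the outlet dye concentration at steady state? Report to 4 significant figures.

0.7681 mg/L

V dC/dt = Q(C_in − C) − k V C.
At steady state: 0 = Q C_in − (Q + kV) C_ss, so C_ss = Q C_in/(Q + kV).
C_ss = 0.2175·2.523/(0.2175 + 0.05770·8.613) = 0.548752/0.714470 = 0.768055 mg/L.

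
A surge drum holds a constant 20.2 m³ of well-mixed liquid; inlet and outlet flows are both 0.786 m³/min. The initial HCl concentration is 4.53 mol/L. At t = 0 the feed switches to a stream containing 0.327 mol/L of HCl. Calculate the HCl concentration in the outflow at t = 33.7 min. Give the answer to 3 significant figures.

1.46 mol/L

Unsteady species balance (constant V, well mixed): V dC/dt = Q(C_in − C).
Rewrite as dC/dt + C/τ = C_in/τ, τ = V/Q = 25.700 min.
This is linear first-order; C(t) = C_in + (C₀ − C_in) e^(−t/τ).
C(33.7) = 0.327 + (4.53 − 0.327)·e^(−33.7/25.700) = 0.327 + (4.2030)·0.26947 = 1.4596 mol/L.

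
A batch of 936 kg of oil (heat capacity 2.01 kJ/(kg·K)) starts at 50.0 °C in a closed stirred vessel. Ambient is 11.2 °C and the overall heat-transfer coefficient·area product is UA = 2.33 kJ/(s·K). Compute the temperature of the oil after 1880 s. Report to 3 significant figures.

M c_p dT/dt = −UA(T − T_amb).
dT/dt = (T_ss − T)/τ with T_ss = T_amb = 11.200 °C, τ = M c_p/UA = 936·2.01/2.33 = 807.45 s.
T approaches T_ss exponentially: T(t) = T_ss + (T₀ − T_ss) e^(−t/τ).
T(1880) = 11.200 + (38.800)·0.097460 = 14.981 °C.

15.0 °C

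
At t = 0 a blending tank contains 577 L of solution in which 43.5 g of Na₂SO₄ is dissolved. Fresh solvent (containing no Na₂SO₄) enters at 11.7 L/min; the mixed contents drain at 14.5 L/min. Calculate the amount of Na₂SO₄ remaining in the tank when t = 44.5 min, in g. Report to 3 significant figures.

Let m(t) be the amount of Na₂SO₄. Volume: V(t) = V₀ + (Q_in − Q_out) t = 577 − 2.8000 t; V(44.5) = 452.40 L.
No Na₂SO₄ enters, so dm/dt = −Q_out · (m/V).
dm/m = −Q_out dt/(V₀ − 2.8000 t); integrating gives ln(m/m₀) = −(Q_out/(Q_in−Q_out)) ln(V/V₀).
m = m₀ (V₀/V)^(Q_out/(Q_in−Q_out)) = 43.5 × (577/452.40)^(-5.1786) = 12.341 g.

12.3 g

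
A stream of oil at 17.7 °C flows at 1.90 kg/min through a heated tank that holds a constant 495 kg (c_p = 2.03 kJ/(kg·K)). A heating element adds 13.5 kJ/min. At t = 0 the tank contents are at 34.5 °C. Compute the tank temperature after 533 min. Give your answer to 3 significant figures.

First-law balance (no shaft work): M c_p dT/dt = ṁ c_p (T_in − T) + 13.5.
Rearrange: dT/dt = (T_ss − T)/τ with τ = M/ṁ = 260.53 min and T_ss = T_in + Q̇/(ṁ c_p) = 21.200 °C.
This is linear first-order; T(t) = T_ss + (T₀ − T_ss) e^(−t/τ).
T(533) = 21.200 + (13.300)·e^(−533/260.53) = 21.200 + (13.300)·0.12927 = 22.919 °C.

22.9 °C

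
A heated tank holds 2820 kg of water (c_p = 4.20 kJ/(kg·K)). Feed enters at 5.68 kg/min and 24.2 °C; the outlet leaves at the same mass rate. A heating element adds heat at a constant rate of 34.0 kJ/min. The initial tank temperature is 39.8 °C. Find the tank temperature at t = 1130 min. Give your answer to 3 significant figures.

M c_p dT/dt = ṁ c_p (T_in − T) + Q̇.
τ = M/ṁ = 496.48 min; T_ss = T_in + Q̇/(ṁ c_p) = 24.2 + 34.0/(5.68·4.20) = 25.625 °C.
Integrating: T(t) = T_ss + (T₀ − T_ss) e^(−t/τ).
T(1130) = 25.625 + (14.175)·e^(−1130/496.48) = 25.625 + (14.175)·0.10269 = 27.081 °C.

27.1 °C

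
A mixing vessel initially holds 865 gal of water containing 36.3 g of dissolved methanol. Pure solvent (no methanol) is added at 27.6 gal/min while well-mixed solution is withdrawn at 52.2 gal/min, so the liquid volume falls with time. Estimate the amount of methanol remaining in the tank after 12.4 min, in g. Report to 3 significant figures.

Let m(t) be the amount of methanol. Volume: V(t) = V₀ + (Q_in − Q_out) t = 865 − 24.600 t; V(12.4) = 559.96 gal.
Species balance (pure solvent in): dm/dt = −Q_out · m/V(t).
dm/m = −Q_out dt/(V₀ − 24.600 t); integrating gives ln(m/m₀) = −(Q_out/(Q_in−Q_out)) ln(V/V₀).
m = m₀ (V₀/V)^(Q_out/(Q_in−Q_out)) = 36.3 × (865/559.96)^(-2.1220) = 14.426 g.

14.4 g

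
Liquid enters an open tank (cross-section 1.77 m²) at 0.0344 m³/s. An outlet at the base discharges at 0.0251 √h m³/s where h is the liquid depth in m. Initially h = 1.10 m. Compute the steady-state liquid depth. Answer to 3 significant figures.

Level balance: A dh/dt = 0.0344 − 0.0251 √h. Setting dh/dt = 0:
Q_in = 0.0251 √h_ss ⇒ √h_ss = 0.0344/0.0251 = 1.3705.
h_ss = 1.3705² = 1.8783 m. (Since h₀ = 1.10 m < h_ss, the level will rise toward this value.)

1.88 m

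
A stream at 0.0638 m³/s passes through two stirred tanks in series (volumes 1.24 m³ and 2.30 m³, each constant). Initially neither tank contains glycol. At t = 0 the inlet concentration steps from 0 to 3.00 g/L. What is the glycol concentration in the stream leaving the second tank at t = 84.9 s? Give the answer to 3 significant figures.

Each tank obeys Vᵢ dCᵢ/dt = Q(Cᵢ₋₁ − Cᵢ), so τᵢ = Vᵢ/Q.
τ₁ = 1.24/0.0638 = 19.436 s; τ₂ = 2.30/0.0638 = 36.050 s.
Tank 1: C₁ = C_in(1 − e^(−t/τ₁)). Tank 2 (τ₁ ≠ τ₂): C₂ = C_in[1 − (τ₁ e^(−t/τ₁) − τ₂ e^(−t/τ₂))/(τ₁ − τ₂)].
At t = 84.9: e^(−t/τ₁) = 0.012674, e^(−t/τ₂) = 0.094889.
C₂ = 3.00·[1 − (19.436·0.012674 − 36.050·0.094889)/(-16.614)] = 3.00·0.80894 = 2.4268 g/L.

2.43 g/L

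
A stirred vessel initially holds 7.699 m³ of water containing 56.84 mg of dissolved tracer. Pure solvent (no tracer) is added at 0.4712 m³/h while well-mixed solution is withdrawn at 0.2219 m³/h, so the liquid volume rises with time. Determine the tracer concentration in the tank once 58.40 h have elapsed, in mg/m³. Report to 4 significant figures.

0.9926 mg/m³

Let m(t) be the amount of tracer. Volume: V(t) = V₀ + (Q_in − Q_out) t = 7.699 + 0.249300 t; V(58.40) = 22.2581 m³.
Species balance (pure solvent in): dm/dt = −Q_out · m/V(t).
Separate: dm/m = −Q_out dt/V(t) ⇒ ln(m/m₀) = −(Q_out/(Q_in−Q_out)) ln(V/V₀).
m = m₀ (V₀/V)^(Q_out/(Q_in−Q_out)) = 56.84 × (7.699/22.2581)^(0.890092) = 22.0939 mg.
C = m/V = 22.0939/22.2581 = 0.992624 mg/m³.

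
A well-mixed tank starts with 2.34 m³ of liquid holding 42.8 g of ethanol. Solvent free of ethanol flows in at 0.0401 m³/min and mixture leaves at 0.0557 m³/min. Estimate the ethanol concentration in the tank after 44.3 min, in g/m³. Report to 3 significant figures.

Total volume: dV/dt = Q_in − Q_out = -0.015600 m³/min, so V(t) = 2.34 − 0.015600 t and V(44.3) = 1.6489 m³.
Solute balance: dm/dt = 0 − Q_out C = −Q_out m/V(t).
Separate: dm/m = −Q_out dt/V(t) ⇒ ln(m/m₀) = −(Q_out/(Q_in−Q_out)) ln(V/V₀).
m = m₀ (V₀/V)^(Q_out/(Q_in−Q_out)) = 42.8 × (2.34/1.6489)^(-3.5705) = 12.265 g.
C = m/V = 12.265/1.6489 = 7.4382 g/m³.

7.44 g/m³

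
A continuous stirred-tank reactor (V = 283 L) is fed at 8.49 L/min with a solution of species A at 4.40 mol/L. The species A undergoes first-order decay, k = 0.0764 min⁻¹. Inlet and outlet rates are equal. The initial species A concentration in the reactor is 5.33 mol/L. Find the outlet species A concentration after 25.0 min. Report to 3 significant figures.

1.53 mol/L

Accumulation = in − out − consumed: V dC/dt = Q C_in − Q C − k V C.
This is linear with rate a = Q/V + k = 0.10640 min⁻¹.
C_ss = Q C_in/(Q + kV) = 1.2406 mol/L; C(t) = C_ss + (C₀ − C_ss) e^(−a t).
C(25.0) = 1.2406 + (4.0894)·e^(−0.10640·25.0) = 1.2406 + (4.0894)·0.069948 = 1.5266 mol/L.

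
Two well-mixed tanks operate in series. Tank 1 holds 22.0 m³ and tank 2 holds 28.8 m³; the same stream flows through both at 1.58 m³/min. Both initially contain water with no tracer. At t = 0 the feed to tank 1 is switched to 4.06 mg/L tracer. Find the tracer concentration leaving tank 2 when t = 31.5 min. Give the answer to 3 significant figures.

2.37 mg/L

Time constants: τᵢ = Vᵢ/Q for each well-mixed tank.
τ₁ = 22.0/1.58 = 13.924 min; τ₂ = 28.8/1.58 = 18.228 min.
Solving the cascade with C₁(0)=C₂(0)=0 gives C₂(t) = C_in[1 − (τ₁ e^(−t/τ₁) − τ₂ e^(−t/τ₂))/(τ₁ − τ₂)].
At t = 31.5: e^(−t/τ₁) = 0.10411, e^(−t/τ₂) = 0.17762.
C₂ = 4.06·[1 − (13.924·0.10411 − 18.228·0.17762)/(-4.3038)] = 4.06·0.58458 = 2.3734 mg/L.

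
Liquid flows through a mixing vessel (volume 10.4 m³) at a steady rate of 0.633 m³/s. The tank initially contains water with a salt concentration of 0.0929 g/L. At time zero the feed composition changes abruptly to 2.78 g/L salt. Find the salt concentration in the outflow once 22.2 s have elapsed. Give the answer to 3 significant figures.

Transient balance on the dissolved component: V dC/dt = Q(C_in − C).
Rewrite as dC/dt + C/τ = C_in/τ, τ = V/Q = 16.430 s.
Integrating: C(t) = C_in + (C₀ − C_in) e^(−t/τ).
C(22.2) = 2.78 + (0.0929 − 2.78)·e^(−22.2/16.430) = 2.78 + (-2.6871)·0.25893 = 2.0842 g/L.

2.08 g/L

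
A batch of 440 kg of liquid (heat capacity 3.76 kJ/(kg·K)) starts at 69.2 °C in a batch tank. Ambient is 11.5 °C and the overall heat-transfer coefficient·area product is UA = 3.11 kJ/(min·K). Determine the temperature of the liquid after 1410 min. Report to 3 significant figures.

Heat balance on the well-mixed liquid: M c_p dT/dt = −UA(T − T_amb).
dT/dt = (T_ss − T)/τ with T_ss = T_amb = 11.500 °C, τ = M c_p/UA = 440·3.76/3.11 = 531.96 min.
Solution: T(t) = T_ss + (T₀ − T_ss) e^(−t/τ).
T(1410) = 11.500 + (57.700)·0.070611 = 15.574 °C.

15.6 °C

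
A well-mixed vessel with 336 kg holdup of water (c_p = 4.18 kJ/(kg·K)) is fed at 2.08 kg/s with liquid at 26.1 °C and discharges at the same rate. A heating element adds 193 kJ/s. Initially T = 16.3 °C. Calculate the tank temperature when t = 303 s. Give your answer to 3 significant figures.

43.4 °C

Heat balance on the well-mixed liquid: M c_p dT/dt = ṁ c_p (T_in − T) + 193.
Rearrange: dT/dt = (T_ss − T)/τ with τ = M/ṁ = 161.54 s and T_ss = T_in + Q̇/(ṁ c_p) = 48.298 °C.
Integrating: T(t) = T_ss + (T₀ − T_ss) e^(−t/τ).
T(303) = 48.298 + (-31.998)·e^(−303/161.54) = 48.298 + (-31.998)·0.15325 = 43.395 °C.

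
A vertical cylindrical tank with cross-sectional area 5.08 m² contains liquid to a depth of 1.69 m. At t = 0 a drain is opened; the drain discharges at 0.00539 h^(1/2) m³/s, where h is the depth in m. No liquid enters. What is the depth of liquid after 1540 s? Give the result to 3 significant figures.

0.233 m

With no inflow, A dh/dt = −0.00539 √h.
Separate and integrate: 2(√h − √h₀) = −(0.00539/A) t.
√h = √1.69 − 0.00539·1540/(2·5.08) = 1.3000 − 0.81699 = 0.48301.
h = 0.48301² = 0.23330 m.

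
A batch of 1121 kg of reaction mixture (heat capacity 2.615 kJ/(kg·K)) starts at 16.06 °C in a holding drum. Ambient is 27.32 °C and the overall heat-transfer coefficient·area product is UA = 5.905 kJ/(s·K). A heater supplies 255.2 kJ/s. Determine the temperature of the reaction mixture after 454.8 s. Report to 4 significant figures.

Energy balance: M c_p dT/dt = −UA(T − T_amb) + Q̇.
dT/dt = (T_ss − T)/τ with T_ss = T_amb + Q̇/UA = 27.32 + 255.2/5.905 = 70.5376 °C, τ = M c_p/UA = 1121·2.615/5.905 = 496.429 s.
T approaches T_ss exponentially: T(t) = T_ss + (T₀ − T_ss) e^(−t/τ).
T(454.8) = 70.5376 + (-54.4776)·0.400059 = 48.7433 °C.

48.74 °C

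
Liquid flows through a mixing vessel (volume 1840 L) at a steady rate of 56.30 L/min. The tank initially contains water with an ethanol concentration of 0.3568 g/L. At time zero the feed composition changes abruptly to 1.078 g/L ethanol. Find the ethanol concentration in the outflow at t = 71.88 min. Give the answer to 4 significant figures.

0.9980 g/L

Unsteady species balance (constant V, well mixed): V dC/dt = Q(C_in − C).
So dC/dt = (C_in − C)/τ with τ = V/Q = 1840/56.30 = 32.6821 min.
Integrating: C(t) = C_in + (C₀ − C_in) e^(−t/τ).
C(71.88) = 1.078 + (0.3568 − 1.078)·e^(−71.88/32.6821) = 1.078 + (-0.721200)·0.110873 = 0.998039 g/L.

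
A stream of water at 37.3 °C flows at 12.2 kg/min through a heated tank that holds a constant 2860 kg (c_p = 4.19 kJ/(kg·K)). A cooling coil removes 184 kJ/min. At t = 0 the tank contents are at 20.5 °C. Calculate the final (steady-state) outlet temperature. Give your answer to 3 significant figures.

33.7 °C

Unsteady energy balance on the tank contents: M c_p dT/dt = ṁ c_p (T_in − T) − 184.
At steady state dT/dt = 0 ⇒ T_ss = T_in − Q̇/(ṁ c_p) = 37.3 − 184/(12.2·4.19) = 33.700 °C.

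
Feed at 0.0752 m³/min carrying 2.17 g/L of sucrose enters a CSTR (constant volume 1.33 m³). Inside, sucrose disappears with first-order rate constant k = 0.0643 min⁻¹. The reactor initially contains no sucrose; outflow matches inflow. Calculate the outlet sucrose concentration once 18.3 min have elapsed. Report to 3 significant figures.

0.904 g/L

V dC/dt = Q(C_in − C) − k V C.
This is linear with rate a = Q/V + k = 0.12084 min⁻¹.
C_ss = Q C_in/(Q + kV) = 1.0153 g/L; C(t) = C_ss + (C₀ − C_ss) e^(−a t).
C(18.3) = 1.0153 + (-1.0153)·e^(−0.12084·18.3) = 1.0153 + (-1.0153)·0.10955 = 0.90411 g/L.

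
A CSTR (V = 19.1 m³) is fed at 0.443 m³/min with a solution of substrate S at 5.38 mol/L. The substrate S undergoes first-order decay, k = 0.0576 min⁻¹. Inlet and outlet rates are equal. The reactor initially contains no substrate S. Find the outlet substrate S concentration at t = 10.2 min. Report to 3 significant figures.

0.867 mol/L

Species balance: V dC/dt = Q C_in − Q C − k V C.
dC/dt = (Q/V) C_in − (Q/V + k) C; effective rate a = Q/V + k = 0.023194 + 0.0576 = 0.080794 min⁻¹.
C_ss = Q C_in/(Q + kV) = 1.5445 mol/L; C(t) = C_ss + (C₀ − C_ss) e^(−a t).
C(10.2) = 1.5445 + (-1.5445)·e^(−0.080794·10.2) = 1.5445 + (-1.5445)·0.43863 = 0.86701 mol/L.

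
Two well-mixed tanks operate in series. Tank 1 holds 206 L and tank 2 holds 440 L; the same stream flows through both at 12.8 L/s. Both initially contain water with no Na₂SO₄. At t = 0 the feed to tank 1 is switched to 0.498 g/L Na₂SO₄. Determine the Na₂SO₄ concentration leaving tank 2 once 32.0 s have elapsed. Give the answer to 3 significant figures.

Each tank obeys Vᵢ dCᵢ/dt = Q(Cᵢ₋₁ − Cᵢ), so τᵢ = Vᵢ/Q.
τ₁ = 206/12.8 = 16.094 s; τ₂ = 440/12.8 = 34.375 s.
Tank 1: C₁ = C_in(1 − e^(−t/τ₁)). Tank 2 (τ₁ ≠ τ₂): C₂ = C_in[1 − (τ₁ e^(−t/τ₁) − τ₂ e^(−t/τ₂))/(τ₁ − τ₂)].
At t = 32.0: e^(−t/τ₁) = 0.13692, e^(−t/τ₂) = 0.39420.
C₂ = 0.498·[1 − (16.094·0.13692 − 34.375·0.39420)/(-18.281)] = 0.498·0.37932 = 0.18890 g/L.

0.189 g/L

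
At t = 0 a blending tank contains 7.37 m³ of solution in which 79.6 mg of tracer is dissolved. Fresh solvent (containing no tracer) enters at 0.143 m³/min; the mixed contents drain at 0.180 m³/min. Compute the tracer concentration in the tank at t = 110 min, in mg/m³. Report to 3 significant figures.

0.484 mg/m³

Let m(t) be the amount of tracer. Volume: V(t) = V₀ + (Q_in − Q_out) t = 7.37 − 0.037000 t; V(110) = 3.3000 m³.
Solute balance: dm/dt = 0 − Q_out C = −Q_out m/V(t).
Separate: dm/m = −Q_out dt/V(t) ⇒ ln(m/m₀) = −(Q_out/(Q_in−Q_out)) ln(V/V₀).
m = m₀ (V₀/V)^(Q_out/(Q_in−Q_out)) = 79.6 × (7.37/3.3000)^(-4.8649) = 1.5970 mg.
C = m/V = 1.5970/3.3000 = 0.48394 mg/m³.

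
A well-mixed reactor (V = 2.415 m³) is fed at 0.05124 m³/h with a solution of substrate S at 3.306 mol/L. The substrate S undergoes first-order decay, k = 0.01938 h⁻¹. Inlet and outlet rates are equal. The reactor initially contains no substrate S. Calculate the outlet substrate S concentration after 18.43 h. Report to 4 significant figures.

V dC/dt = Q(C_in − C) − k V C.
dC/dt = (Q/V) C_in − (Q/V + k) C; effective rate a = Q/V + k = 0.0212174 + 0.01938 = 0.0405974 h⁻¹.
C_ss = Q C_in/(Q + kV) = 1.72781 mol/L; C(t) = C_ss + (C₀ − C_ss) e^(−a t).
C(18.43) = 1.72781 + (-1.72781)·e^(−0.0405974·18.43) = 1.72781 + (-1.72781)·0.473213 = 0.910190 mol/L.

0.9102 mol/L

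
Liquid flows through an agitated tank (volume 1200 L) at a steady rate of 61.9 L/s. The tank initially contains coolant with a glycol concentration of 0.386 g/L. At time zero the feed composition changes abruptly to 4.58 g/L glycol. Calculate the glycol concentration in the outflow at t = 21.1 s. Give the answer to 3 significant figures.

Mass balance on the solute (V constant): V dC/dt = Q(C_in − C).
Rewrite as dC/dt + C/τ = C_in/τ, τ = V/Q = 19.386 s.
Solution: C(t) = C_in + (C₀ − C_in) e^(−t/τ).
C(21.1) = 4.58 + (0.386 − 4.58)·e^(−21.1/19.386) = 4.58 + (-4.1940)·0.33675 = 3.1677 g/L.

3.17 g/L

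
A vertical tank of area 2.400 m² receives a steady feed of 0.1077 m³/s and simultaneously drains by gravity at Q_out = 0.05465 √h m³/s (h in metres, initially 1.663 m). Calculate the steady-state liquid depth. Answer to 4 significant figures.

A dh/dt = Q_in − 0.05465 √h. Steady state requires inflow = outflow:
Q_in = 0.05465 √h_ss ⇒ √h_ss = 0.1077/0.05465 = 1.97072.
h_ss = 1.97072² = 3.88375 m. (Since h₀ = 1.663 m < h_ss, the level will rise toward this value.)

3.884 m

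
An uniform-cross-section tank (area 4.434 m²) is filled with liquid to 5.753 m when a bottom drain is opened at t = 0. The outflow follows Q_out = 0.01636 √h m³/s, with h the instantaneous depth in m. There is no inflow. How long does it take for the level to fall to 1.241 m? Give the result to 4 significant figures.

With no inflow, A dh/dt = −0.01636 √h.
This is separable: 2 d(√h)/dt = −0.01636/A, so √h = √h₀ − (0.01636/(2A)) t.
t = 2A(√h₀ − √h)/0.01636 = 2·4.434·(√5.753 − √1.241)/0.01636
  = 8.86800 × (2.39854 − 1.11400) / 0.01636 = 696.289 s.

696.3 s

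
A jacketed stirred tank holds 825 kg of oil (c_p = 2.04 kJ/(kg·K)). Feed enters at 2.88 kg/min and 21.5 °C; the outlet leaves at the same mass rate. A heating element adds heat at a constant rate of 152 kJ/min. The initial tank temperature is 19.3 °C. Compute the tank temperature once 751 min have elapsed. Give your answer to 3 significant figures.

45.3 °C

Unsteady energy balance on the tank contents: M c_p dT/dt = ṁ c_p (T_in − T) + 152.
τ = M/ṁ = 286.46 min; T_ss = T_in + Q̇/(ṁ c_p) = 21.5 + 152/(2.88·2.04) = 47.371 °C.
This is linear first-order; T(t) = T_ss + (T₀ − T_ss) e^(−t/τ).
T(751) = 47.371 + (-28.071)·e^(−751/286.46) = 47.371 + (-28.071)·0.072681 = 45.331 °C.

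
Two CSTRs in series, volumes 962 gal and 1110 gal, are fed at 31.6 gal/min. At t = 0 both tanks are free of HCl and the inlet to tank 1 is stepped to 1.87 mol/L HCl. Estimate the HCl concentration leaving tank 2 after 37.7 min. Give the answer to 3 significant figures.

Each tank obeys Vᵢ dCᵢ/dt = Q(Cᵢ₋₁ − Cᵢ), so τᵢ = Vᵢ/Q.
τ₁ = 962/31.6 = 30.443 min; τ₂ = 1110/31.6 = 35.127 min.
Solving the cascade with C₁(0)=C₂(0)=0 gives C₂(t) = C_in[1 − (τ₁ e^(−t/τ₁) − τ₂ e^(−t/τ₂))/(τ₁ − τ₂)].
At t = 37.7: e^(−t/τ₁) = 0.28985, e^(−t/τ₂) = 0.34189.
C₂ = 1.87·[1 − (30.443·0.28985 − 35.127·0.34189)/(-4.6835)] = 1.87·0.31986 = 0.59814 mol/L.

0.598 mol/L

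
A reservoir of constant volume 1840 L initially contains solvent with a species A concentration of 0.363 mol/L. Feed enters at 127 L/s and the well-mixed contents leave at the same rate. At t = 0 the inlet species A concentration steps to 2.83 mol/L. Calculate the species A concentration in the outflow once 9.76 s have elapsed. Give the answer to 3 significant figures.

Species balance on the tank: V dC/dt = Q(C_in − C).
Time constant τ = V/Q = 1840/127 = 14.488 s.
Integrating: C(t) = C_in + (C₀ − C_in) e^(−t/τ).
C(9.76) = 2.83 + (0.363 − 2.83)·e^(−9.76/14.488) = 2.83 + (-2.4670)·0.50984 = 1.5722 mol/L.

1.57 mol/L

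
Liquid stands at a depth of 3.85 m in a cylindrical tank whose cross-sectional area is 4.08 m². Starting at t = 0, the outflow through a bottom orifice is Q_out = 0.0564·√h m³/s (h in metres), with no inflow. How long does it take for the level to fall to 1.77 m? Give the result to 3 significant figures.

A dh/dt = −Q_out = −0.0564 √h.
This is separable: 2 d(√h)/dt = −0.0564/A, so √h = √h₀ − (0.0564/(2A)) t.
t = 2A(√h₀ − √h)/0.0564 = 2·4.08·(√3.85 − √1.77)/0.0564
  = 8.1600 × (1.9621 − 1.3304) / 0.0564 = 91.399 s.

91.4 s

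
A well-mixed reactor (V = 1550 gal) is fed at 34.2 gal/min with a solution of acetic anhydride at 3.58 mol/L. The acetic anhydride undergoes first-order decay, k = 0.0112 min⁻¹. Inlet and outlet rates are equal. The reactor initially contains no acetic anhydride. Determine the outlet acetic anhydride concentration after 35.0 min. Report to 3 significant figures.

1.63 mol/L

Species balance: V dC/dt = Q C_in − Q C − k V C.
dC/dt = (Q/V) C_in − (Q/V + k) C; effective rate a = Q/V + k = 0.022065 + 0.0112 = 0.033265 min⁻¹.
C_ss = Q C_in/(Q + kV) = 2.3746 mol/L; C(t) = C_ss + (C₀ − C_ss) e^(−a t).
C(35.0) = 2.3746 + (-2.3746)·e^(−0.033265·35.0) = 2.3746 + (-2.3746)·0.31215 = 1.6334 mol/L.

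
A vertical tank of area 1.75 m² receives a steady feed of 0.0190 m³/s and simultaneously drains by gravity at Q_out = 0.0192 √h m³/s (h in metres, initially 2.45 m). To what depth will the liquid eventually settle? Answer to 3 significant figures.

A dh/dt = Q_in − 0.0192 √h. Steady state requires inflow = outflow:
Q_in = 0.0192 √h_ss ⇒ √h_ss = 0.0190/0.0192 = 0.98958.
h_ss = 0.98958² = 0.97928 m. (Since h₀ = 2.45 m > h_ss, the level will fall toward this value.)

0.979 m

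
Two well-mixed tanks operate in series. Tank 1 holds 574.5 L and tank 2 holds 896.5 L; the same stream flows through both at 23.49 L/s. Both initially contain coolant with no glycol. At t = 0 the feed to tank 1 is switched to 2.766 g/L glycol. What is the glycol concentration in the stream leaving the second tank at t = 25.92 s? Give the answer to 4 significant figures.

Species balance on tank i: dCᵢ/dt = (Cᵢ₋₁ − Cᵢ)/τᵢ with τᵢ = Vᵢ/Q.
τ₁ = 574.5/23.49 = 24.4572 s; τ₂ = 896.5/23.49 = 38.1652 s.
Tank 1: C₁ = C_in(1 − e^(−t/τ₁)). Tank 2 (τ₁ ≠ τ₂): C₂ = C_in[1 − (τ₁ e^(−t/τ₁) − τ₂ e^(−t/τ₂))/(τ₁ − τ₂)].
At t = 25.92: e^(−t/τ₁) = 0.346522, e^(−t/τ₂) = 0.507046.
C₂ = 2.766·[1 − (24.4572·0.346522 − 38.1652·0.507046)/(-13.7080)] = 2.766·0.206552 = 0.571323 g/L.

0.5713 g/L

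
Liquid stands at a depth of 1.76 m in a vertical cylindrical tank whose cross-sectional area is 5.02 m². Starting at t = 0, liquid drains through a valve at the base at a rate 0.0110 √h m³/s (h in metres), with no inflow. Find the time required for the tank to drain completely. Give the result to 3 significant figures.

1210 s

With no inflow, A dh/dt = −0.0110 √h.
∫ h^(−1/2) dh = −(0.0110/A) ∫ dt, giving 2√h = 2√h₀ − (0.0110/A) t.
Set h = 0: 2√h₀ = (0.0110/A) t_empty ⇒ t_empty = 2A√h₀/0.0110.
t_empty = 2·5.02·√1.76/0.0110 = 10.040·1.3266/0.0110 = 1210.9 s.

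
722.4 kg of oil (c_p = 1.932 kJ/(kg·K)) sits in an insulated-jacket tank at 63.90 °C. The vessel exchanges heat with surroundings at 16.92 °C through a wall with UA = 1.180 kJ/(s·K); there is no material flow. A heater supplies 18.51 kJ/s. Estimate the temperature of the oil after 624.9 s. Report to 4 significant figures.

M c_p dT/dt = −UA(T − T_amb) + Q̇.
dT/dt = (T_ss − T)/τ with T_ss = T_amb + Q̇/UA = 16.92 + 18.51/1.180 = 32.6064 °C, τ = M c_p/UA = 722.4·1.932/1.180 = 1182.78 s.
Solution: T(t) = T_ss + (T₀ − T_ss) e^(−t/τ).
T(624.9) = 32.6064 + (31.2936)·0.589587 = 51.0567 °C.

51.06 °C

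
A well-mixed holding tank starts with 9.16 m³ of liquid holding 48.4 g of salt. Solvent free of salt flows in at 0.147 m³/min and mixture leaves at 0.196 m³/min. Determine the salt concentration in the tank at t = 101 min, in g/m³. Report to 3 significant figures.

Let m(t) be the amount of salt. Volume: V(t) = V₀ + (Q_in − Q_out) t = 9.16 − 0.049000 t; V(101) = 4.2110 m³.
No salt enters, so dm/dt = −Q_out · (m/V).
dm/m = −Q_out dt/(V₀ − 0.049000 t); integrating gives ln(m/m₀) = −(Q_out/(Q_in−Q_out)) ln(V/V₀).
m = m₀ (V₀/V)^(Q_out/(Q_in−Q_out)) = 48.4 × (9.16/4.2110)^(-4.0000) = 2.1617 g.
C = m/V = 2.1617/4.2110 = 0.51336 g/m³.

0.513 g/m³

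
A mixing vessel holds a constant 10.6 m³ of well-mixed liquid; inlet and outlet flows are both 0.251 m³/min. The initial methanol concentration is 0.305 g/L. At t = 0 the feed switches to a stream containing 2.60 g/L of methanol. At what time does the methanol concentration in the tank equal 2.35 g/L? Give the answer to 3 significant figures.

93.6 min

Species balance: V dC/dt = Q(C_in − C) ⇒ τ = V/Q = 42.231 min.
C(t) = C_in + (C₀ − C_in) e^(−t/τ). Set C = 2.35 and solve for t:
e^(−t/τ) = (C − C_in)/(C₀ − C_in) = (2.35 − 2.60)/(0.305 − 2.60) = 0.10893
t = −τ ln(…) = 42.231 × 2.2170 = 93.627 min.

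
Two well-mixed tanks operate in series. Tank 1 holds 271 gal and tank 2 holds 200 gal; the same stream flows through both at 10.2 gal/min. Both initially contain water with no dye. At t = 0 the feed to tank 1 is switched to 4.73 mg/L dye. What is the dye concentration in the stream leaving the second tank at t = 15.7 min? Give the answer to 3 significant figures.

0.714 mg/L

Species balance on tank i: dCᵢ/dt = (Cᵢ₋₁ − Cᵢ)/τᵢ with τᵢ = Vᵢ/Q.
τ₁ = 271/10.2 = 26.569 min; τ₂ = 200/10.2 = 19.608 min.
Tank 1: C₁ = C_in(1 − e^(−t/τ₁)). Tank 2 (τ₁ ≠ τ₂): C₂ = C_in[1 − (τ₁ e^(−t/τ₁) − τ₂ e^(−t/τ₂))/(τ₁ − τ₂)].
At t = 15.7: e^(−t/τ₁) = 0.55382, e^(−t/τ₂) = 0.44901.
C₂ = 4.73·[1 − (26.569·0.55382 − 19.608·0.44901)/(6.9608)] = 4.73·0.15097 = 0.71408 mg/L.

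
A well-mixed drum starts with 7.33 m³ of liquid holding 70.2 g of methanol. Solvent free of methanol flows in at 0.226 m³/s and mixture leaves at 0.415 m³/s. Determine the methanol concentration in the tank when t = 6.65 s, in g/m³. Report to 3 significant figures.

7.65 g/m³

Let m(t) be the amount of methanol. Volume: V(t) = V₀ + (Q_in − Q_out) t = 7.33 − 0.18900 t; V(6.65) = 6.0732 m³.
Solute balance: dm/dt = 0 − Q_out C = −Q_out m/V(t).
Separate: dm/m = −Q_out dt/V(t) ⇒ ln(m/m₀) = −(Q_out/(Q_in−Q_out)) ln(V/V₀).
m = m₀ (V₀/V)^(Q_out/(Q_in−Q_out)) = 70.2 × (7.33/6.0732)^(-2.1958) = 46.448 g.
C = m/V = 46.448/6.0732 = 7.6481 g/m³.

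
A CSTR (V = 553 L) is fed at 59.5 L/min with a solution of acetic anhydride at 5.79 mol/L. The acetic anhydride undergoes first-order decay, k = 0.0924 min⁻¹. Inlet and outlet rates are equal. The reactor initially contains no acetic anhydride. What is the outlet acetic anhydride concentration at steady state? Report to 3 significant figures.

3.11 mol/L

Species balance: V dC/dt = Q C_in − Q C − k V C.
At steady state: 0 = Q C_in − (Q + kV) C_ss, so C_ss = Q C_in/(Q + kV).
C_ss = 59.5·5.79/(59.5 + 0.0924·553) = 344.50/110.60 = 3.1150 mol/L.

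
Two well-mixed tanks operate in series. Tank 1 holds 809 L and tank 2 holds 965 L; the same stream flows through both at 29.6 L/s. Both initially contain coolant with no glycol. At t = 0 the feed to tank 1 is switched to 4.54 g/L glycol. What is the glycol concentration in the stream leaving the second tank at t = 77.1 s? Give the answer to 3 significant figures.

Species balance on tank i: dCᵢ/dt = (Cᵢ₋₁ − Cᵢ)/τᵢ with τᵢ = Vᵢ/Q.
τ₁ = 809/29.6 = 27.331 s; τ₂ = 965/29.6 = 32.601 s.
Solving the cascade with C₁(0)=C₂(0)=0 gives C₂(t) = C_in[1 − (τ₁ e^(−t/τ₁) − τ₂ e^(−t/τ₂))/(τ₁ − τ₂)].
At t = 77.1: e^(−t/τ₁) = 0.059549, e^(−t/τ₂) = 0.093956.
C₂ = 4.54·[1 − (27.331·0.059549 − 32.601·0.093956)/(-5.2703)] = 4.54·0.72761 = 3.3034 g/L.

3.30 g/L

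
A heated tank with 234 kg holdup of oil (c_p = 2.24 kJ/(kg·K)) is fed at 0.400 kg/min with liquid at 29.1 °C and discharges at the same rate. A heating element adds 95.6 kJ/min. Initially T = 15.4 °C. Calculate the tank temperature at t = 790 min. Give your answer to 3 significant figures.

105 °C

M c_p dT/dt = ṁ c_p (T_in − T) + Q̇.
Rearrange: dT/dt = (T_ss − T)/τ with τ = M/ṁ = 585.00 min and T_ss = T_in + Q̇/(ṁ c_p) = 135.80 °C.
Integrating: T(t) = T_ss + (T₀ − T_ss) e^(−t/τ).
T(790) = 135.80 + (-120.40)·e^(−790/585.00) = 135.80 + (-120.40)·0.25913 = 104.60 °C.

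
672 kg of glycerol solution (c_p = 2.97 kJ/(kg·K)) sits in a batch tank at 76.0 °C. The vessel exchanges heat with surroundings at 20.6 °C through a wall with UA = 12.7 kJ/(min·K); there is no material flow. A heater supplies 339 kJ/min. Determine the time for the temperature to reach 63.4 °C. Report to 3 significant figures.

Lumped-capacitance energy balance: M c_p dT/dt = UA(T_amb − T) + Q̇.
τ = M c_p/UA = 157.15 min; T_ss = T_amb + Q̇/UA = 20.6 + 339/12.7 = 47.293 °C.
T(t) = T_ss + (T₀ − T_ss)e^(−t/τ); set T = 63.4:
t = −τ ln[(T − T_ss)/(T₀ − T_ss)] = −157.15 · ln(0.56108) = 90.816 min.

90.8 min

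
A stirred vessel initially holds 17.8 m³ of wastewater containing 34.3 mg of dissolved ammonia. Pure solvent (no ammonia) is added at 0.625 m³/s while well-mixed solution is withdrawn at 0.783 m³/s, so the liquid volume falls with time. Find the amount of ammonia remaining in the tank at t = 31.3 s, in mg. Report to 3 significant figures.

Let m(t) be the amount of ammonia. Volume: V(t) = V₀ + (Q_in − Q_out) t = 17.8 − 0.15800 t; V(31.3) = 12.855 m³.
No ammonia enters, so dm/dt = −Q_out · (m/V).
Separate: dm/m = −Q_out dt/V(t) ⇒ ln(m/m₀) = −(Q_out/(Q_in−Q_out)) ln(V/V₀).
m = m₀ (V₀/V)^(Q_out/(Q_in−Q_out)) = 34.3 × (17.8/12.855)^(-4.9557) = 6.8352 mg.

6.84 mg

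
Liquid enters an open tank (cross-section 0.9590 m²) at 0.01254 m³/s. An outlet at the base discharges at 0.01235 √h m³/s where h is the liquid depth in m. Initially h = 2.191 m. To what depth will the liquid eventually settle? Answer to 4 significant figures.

1.031 m

A dh/dt = Q_in − 0.01235 √h. Steady state requires inflow = outflow:
Q_in = 0.01235 √h_ss ⇒ √h_ss = 0.01254/0.01235 = 1.01538.
h_ss = 1.01538² = 1.03101 m. (Since h₀ = 2.191 m > h_ss, the level will fall toward this value.)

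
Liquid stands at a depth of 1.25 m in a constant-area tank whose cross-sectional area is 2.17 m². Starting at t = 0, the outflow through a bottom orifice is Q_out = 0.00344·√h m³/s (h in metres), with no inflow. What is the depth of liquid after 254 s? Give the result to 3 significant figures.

With no inflow, A dh/dt = −0.00344 √h.
This is separable: 2 d(√h)/dt = −0.00344/A, so √h = √h₀ − (0.00344/(2A)) t.
√h = √1.25 − 0.00344·254/(2·2.17) = 1.1180 − 0.20133 = 0.91671.
h = 0.91671² = 0.84035 m.

0.840 m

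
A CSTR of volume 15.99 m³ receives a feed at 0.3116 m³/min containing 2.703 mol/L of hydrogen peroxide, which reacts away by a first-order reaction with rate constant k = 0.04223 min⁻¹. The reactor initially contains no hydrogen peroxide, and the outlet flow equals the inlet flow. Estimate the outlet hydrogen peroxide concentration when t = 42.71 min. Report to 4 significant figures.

Accumulation = in − out − consumed: V dC/dt = Q C_in − Q C − k V C.
This is linear with rate a = Q/V + k = 0.0617172 min⁻¹.
C_ss = Q C_in/(Q + kV) = 0.853471 mol/L; C(t) = C_ss + (C₀ − C_ss) e^(−a t).
C(42.71) = 0.853471 + (-0.853471)·e^(−0.0617172·42.71) = 0.853471 + (-0.853471)·0.0716515 = 0.792319 mol/L.

0.7923 mol/L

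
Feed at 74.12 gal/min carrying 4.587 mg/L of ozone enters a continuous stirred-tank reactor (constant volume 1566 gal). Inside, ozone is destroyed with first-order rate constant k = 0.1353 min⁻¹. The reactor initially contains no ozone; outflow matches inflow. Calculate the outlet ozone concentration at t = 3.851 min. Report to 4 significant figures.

V dC/dt = Q(C_in − C) − k V C.
dC/dt = (Q/V) C_in − (Q/V + k) C; effective rate a = Q/V + k = 0.0473308 + 0.1353 = 0.182631 min⁻¹.
C_ss = Q C_in/(Q + kV) = 1.18877 mg/L; C(t) = C_ss + (C₀ − C_ss) e^(−a t).
C(3.851) = 1.18877 + (-1.18877)·e^(−0.182631·3.851) = 1.18877 + (-1.18877)·0.494944 = 0.600397 mg/L.

0.6004 mg/L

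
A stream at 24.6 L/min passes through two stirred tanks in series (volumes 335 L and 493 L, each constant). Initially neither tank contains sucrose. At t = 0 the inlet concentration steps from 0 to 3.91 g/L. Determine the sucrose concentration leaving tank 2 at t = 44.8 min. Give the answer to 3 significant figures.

2.91 g/L

Time constants: τᵢ = Vᵢ/Q for each well-mixed tank.
τ₁ = 335/24.6 = 13.618 min; τ₂ = 493/24.6 = 20.041 min.
Solving the cascade with C₁(0)=C₂(0)=0 gives C₂(t) = C_in[1 − (τ₁ e^(−t/τ₁) − τ₂ e^(−t/τ₂))/(τ₁ − τ₂)].
At t = 44.8: e^(−t/τ₁) = 0.037262, e^(−t/τ₂) = 0.10694.
C₂ = 3.91·[1 − (13.618·0.037262 − 20.041·0.10694)/(-6.4228)] = 3.91·0.74531 = 2.9142 g/L.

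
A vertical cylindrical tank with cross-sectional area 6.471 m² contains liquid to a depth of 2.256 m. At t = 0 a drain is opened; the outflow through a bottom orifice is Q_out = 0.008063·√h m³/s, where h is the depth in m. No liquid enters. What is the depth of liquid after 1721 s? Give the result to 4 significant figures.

0.1847 m

With no inflow, A dh/dt = −0.008063 √h.
∫ h^(−1/2) dh = −(0.008063/A) ∫ dt, giving 2√h = 2√h₀ − (0.008063/A) t.
√h = √2.256 − 0.008063·1721/(2·6.471) = 1.50200 − 1.07220 = 0.429798.
h = 0.429798² = 0.184726 m.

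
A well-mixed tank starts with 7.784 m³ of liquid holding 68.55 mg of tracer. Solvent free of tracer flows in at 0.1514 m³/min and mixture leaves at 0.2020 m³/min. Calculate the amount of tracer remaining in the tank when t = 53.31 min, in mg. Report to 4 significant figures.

Let m(t) be the amount of tracer. Volume: V(t) = V₀ + (Q_in − Q_out) t = 7.784 − 0.0506000 t; V(53.31) = 5.08651 m³.
No tracer enters, so dm/dt = −Q_out · (m/V).
Separate: dm/m = −Q_out dt/V(t) ⇒ ln(m/m₀) = −(Q_out/(Q_in−Q_out)) ln(V/V₀).
m = m₀ (V₀/V)^(Q_out/(Q_in−Q_out)) = 68.55 × (7.784/5.08651)^(-3.99209) = 12.5412 mg.

12.54 mg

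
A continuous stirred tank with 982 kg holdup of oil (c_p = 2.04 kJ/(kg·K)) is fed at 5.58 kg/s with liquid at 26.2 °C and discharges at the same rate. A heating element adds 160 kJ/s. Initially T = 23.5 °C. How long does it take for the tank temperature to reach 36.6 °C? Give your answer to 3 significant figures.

268 s

M c_p dT/dt = ṁ c_p (T_in − T) + Q̇.
τ = M/ṁ = 175.99 s; T_ss = T_in + Q̇/(ṁ c_p) = 40.256 °C.
T(t) = T_ss + (T₀ − T_ss) e^(−t/τ). Set T = 36.6:
e^(−t/τ) = (36.6 − 40.256)/(23.5 − 40.256) = 0.21818
t = −175.99 · ln(0.21818) = 267.93 s.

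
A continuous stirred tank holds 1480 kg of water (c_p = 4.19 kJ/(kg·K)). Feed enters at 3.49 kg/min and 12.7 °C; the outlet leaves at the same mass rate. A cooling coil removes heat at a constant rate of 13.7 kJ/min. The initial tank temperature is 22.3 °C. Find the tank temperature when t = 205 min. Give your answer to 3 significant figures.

18.3 °C

Heat balance on the well-mixed liquid: M c_p dT/dt = ṁ c_p (T_in − T) − 13.7.
Rearrange: dT/dt = (T_ss − T)/τ with τ = M/ṁ = 424.07 min and T_ss = T_in − Q̇/(ṁ c_p) = 11.763 °C.
T approaches T_ss exponentially: T(t) = T_ss + (T₀ − T_ss) e^(−t/τ).
T(205) = 11.763 + (10.537)·e^(−205/424.07) = 11.763 + (10.537)·0.61668 = 18.261 °C.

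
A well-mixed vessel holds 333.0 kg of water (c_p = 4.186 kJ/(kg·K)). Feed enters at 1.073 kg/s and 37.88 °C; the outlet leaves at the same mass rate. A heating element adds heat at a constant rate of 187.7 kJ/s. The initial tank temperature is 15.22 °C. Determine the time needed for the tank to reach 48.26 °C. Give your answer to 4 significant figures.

223.1 s

M c_p dT/dt = ṁ c_p (T_in − T) + Q̇.
τ = M/ṁ = 310.345 s; T_ss = T_in + Q̇/(ṁ c_p) = 79.6693 °C.
T(t) = T_ss + (T₀ − T_ss) e^(−t/τ). Set T = 48.26:
e^(−t/τ) = (48.26 − 79.6693)/(15.22 − 79.6693) = 0.487349
t = −310.345 · ln(0.487349) = 223.068 s.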